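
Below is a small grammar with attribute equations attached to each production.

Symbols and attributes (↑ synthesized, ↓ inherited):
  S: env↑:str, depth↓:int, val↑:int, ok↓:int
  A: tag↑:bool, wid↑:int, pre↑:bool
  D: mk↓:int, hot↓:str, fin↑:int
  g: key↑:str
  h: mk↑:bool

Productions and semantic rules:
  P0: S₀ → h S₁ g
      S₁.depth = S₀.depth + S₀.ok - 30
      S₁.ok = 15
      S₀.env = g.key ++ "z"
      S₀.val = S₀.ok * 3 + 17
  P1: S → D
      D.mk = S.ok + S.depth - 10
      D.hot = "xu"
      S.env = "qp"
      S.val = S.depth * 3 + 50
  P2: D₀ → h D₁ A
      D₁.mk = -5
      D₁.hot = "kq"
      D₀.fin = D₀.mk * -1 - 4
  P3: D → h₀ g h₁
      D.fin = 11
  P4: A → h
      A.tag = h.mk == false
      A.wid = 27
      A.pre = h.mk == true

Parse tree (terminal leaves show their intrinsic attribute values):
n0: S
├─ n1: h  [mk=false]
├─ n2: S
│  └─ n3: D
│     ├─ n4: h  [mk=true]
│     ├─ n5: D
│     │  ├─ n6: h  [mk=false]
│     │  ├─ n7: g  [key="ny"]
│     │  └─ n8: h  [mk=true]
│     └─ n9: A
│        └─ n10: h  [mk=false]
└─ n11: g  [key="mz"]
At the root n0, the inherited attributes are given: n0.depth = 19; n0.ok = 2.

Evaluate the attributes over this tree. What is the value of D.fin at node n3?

0

1. n0.depth = 19  [given at root]
2. n0.ok = 2  [given at root]
3. n1.mk = false  [terminal]
4. n2.depth = -9  [S₀.depth + S₀.ok - 30]
5. n2.ok = 15  [15]
6. n3.mk = -4  [S.ok + S.depth - 10]
7. n3.hot = "xu"  ["xu"]
8. n4.mk = true  [terminal]
9. n5.mk = -5  [-5]
10. n5.hot = "kq"  ["kq"]
11. n6.mk = false  [terminal]
12. n7.key = "ny"  [terminal]
13. n8.mk = true  [terminal]
14. n5.fin = 11  [11]
15. n10.mk = false  [terminal]
16. n9.tag = true  [h.mk == false]
17. n9.wid = 27  [27]
18. n9.pre = false  [h.mk == true]
19. n3.fin = 0  [D₀.mk * -1 - 4]
20. n2.env = "qp"  ["qp"]
21. n2.val = 23  [S.depth * 3 + 50]
22. n11.key = "mz"  [terminal]
23. n0.env = "mzz"  [g.key ++ "z"]
24. n0.val = 23  [S₀.ok * 3 + 17]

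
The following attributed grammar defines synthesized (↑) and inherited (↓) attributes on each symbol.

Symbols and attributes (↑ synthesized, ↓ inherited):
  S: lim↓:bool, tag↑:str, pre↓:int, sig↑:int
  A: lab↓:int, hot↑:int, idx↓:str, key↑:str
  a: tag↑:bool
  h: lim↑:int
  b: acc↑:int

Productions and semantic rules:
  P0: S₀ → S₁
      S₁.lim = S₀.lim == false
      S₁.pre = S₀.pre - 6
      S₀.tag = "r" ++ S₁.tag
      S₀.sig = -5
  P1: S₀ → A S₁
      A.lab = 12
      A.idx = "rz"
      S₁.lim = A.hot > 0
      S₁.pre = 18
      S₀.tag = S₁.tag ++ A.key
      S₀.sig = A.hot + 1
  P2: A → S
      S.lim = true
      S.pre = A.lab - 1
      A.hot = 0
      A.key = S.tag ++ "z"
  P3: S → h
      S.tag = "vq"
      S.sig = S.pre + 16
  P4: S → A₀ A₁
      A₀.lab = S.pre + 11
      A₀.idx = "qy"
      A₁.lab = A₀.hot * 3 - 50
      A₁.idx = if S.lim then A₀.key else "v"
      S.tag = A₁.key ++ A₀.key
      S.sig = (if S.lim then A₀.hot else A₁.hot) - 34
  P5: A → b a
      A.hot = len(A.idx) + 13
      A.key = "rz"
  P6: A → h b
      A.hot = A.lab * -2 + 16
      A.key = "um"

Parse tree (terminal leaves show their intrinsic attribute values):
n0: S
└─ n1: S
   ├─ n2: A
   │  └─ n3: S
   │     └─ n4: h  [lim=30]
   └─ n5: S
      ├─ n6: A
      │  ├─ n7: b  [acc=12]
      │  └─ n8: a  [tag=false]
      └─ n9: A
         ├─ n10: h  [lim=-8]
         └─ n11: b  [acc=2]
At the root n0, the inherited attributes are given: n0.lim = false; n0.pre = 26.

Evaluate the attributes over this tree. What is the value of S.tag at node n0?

1. n0.lim = false  [given at root]
2. n0.pre = 26  [given at root]
3. n1.lim = true  [S₀.lim == false]
4. n1.pre = 20  [S₀.pre - 6]
5. n2.lab = 12  [12]
6. n2.idx = "rz"  ["rz"]
7. n3.lim = true  [true]
8. n3.pre = 11  [A.lab - 1]
9. n4.lim = 30  [terminal]
10. n3.tag = "vq"  ["vq"]
11. n3.sig = 27  [S.pre + 16]
12. n2.hot = 0  [0]
13. n2.key = "vqz"  [S.tag ++ "z"]
14. n5.lim = false  [A.hot > 0]
15. n5.pre = 18  [18]
16. n6.lab = 29  [S.pre + 11]
17. n6.idx = "qy"  ["qy"]
18. n7.acc = 12  [terminal]
19. n8.tag = false  [terminal]
20. n6.hot = 15  [len(A.idx) + 13]
21. n6.key = "rz"  ["rz"]
22. n9.lab = -5  [A₀.hot * 3 - 50]
23. n9.idx = "v"  [if S.lim then A₀.key else "v"]
24. n10.lim = -8  [terminal]
25. n11.acc = 2  [terminal]
26. n9.hot = 26  [A.lab * -2 + 16]
27. n9.key = "um"  ["um"]
28. n5.tag = "umrz"  [A₁.key ++ A₀.key]
29. n5.sig = -8  [(if S.lim then A₀.hot else A₁.hot) - 34]
30. n1.tag = "umrzvqz"  [S₁.tag ++ A.key]
31. n1.sig = 1  [A.hot + 1]
32. n0.tag = "rumrzvqz"  ["r" ++ S₁.tag]
33. n0.sig = -5  [-5]

"rumrzvqz"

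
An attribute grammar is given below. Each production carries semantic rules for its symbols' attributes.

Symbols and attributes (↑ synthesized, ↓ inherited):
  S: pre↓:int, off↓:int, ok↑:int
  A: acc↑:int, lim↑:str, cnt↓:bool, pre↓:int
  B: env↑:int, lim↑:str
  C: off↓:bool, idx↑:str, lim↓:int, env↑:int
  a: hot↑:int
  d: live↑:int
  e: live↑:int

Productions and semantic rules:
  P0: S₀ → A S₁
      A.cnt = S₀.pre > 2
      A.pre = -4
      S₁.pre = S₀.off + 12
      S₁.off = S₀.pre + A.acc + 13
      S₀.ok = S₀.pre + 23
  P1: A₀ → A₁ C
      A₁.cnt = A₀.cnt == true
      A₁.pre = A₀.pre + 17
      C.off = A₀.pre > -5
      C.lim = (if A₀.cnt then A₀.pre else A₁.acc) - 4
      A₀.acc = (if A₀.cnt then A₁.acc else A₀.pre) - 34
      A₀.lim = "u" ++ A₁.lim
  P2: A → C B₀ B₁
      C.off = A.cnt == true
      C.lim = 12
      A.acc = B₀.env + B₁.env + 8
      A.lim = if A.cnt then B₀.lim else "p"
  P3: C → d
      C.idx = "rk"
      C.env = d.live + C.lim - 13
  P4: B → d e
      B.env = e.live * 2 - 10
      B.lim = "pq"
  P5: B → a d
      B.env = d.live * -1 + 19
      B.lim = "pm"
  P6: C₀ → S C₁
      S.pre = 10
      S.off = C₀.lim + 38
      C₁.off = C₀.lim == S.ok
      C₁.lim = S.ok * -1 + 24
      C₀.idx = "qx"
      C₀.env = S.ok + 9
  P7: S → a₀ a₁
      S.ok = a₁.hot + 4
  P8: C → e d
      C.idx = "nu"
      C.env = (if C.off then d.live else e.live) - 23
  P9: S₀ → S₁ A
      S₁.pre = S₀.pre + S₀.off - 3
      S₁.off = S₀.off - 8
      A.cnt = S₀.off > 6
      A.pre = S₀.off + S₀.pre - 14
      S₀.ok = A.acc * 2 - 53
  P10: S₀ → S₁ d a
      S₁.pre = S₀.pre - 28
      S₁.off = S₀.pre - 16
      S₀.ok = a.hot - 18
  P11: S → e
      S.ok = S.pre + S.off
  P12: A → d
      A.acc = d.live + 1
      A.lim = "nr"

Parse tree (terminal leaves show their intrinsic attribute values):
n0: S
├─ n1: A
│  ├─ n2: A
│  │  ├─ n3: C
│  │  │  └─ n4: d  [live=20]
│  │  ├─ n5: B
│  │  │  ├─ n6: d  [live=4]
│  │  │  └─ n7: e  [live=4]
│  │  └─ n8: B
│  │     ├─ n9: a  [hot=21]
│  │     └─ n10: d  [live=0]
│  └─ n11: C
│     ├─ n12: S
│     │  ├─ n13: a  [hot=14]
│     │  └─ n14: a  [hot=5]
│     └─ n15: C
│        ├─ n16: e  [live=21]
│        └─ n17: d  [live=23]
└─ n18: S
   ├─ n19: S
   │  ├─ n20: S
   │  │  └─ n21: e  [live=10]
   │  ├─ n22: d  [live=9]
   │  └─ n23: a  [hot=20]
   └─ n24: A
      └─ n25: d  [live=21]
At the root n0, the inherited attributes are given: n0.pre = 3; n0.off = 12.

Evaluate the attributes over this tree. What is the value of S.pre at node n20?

1. n0.pre = 3  [given at root]
2. n0.off = 12  [given at root]
3. n1.cnt = true  [S₀.pre > 2]
4. n1.pre = -4  [-4]
5. n2.cnt = true  [A₀.cnt == true]
6. n2.pre = 13  [A₀.pre + 17]
7. n3.off = true  [A.cnt == true]
8. n3.lim = 12  [12]
9. n4.live = 20  [terminal]
10. n3.idx = "rk"  ["rk"]
11. n3.env = 19  [d.live + C.lim - 13]
12. n6.live = 4  [terminal]
13. n7.live = 4  [terminal]
14. n5.env = -2  [e.live * 2 - 10]
15. n5.lim = "pq"  ["pq"]
16. n9.hot = 21  [terminal]
17. n10.live = 0  [terminal]
18. n8.env = 19  [d.live * -1 + 19]
19. n8.lim = "pm"  ["pm"]
20. n2.acc = 25  [B₀.env + B₁.env + 8]
21. n2.lim = "pq"  [if A.cnt then B₀.lim else "p"]
22. n11.off = true  [A₀.pre > -5]
23. n11.lim = -8  [(if A₀.cnt then A₀.pre else A₁.acc) - 4]
24. n12.pre = 10  [10]
25. n12.off = 30  [C₀.lim + 38]
26. n13.hot = 14  [terminal]
27. n14.hot = 5  [terminal]
28. n12.ok = 9  [a₁.hot + 4]
29. n15.off = false  [C₀.lim == S.ok]
30. n15.lim = 15  [S.ok * -1 + 24]
31. n16.live = 21  [terminal]
32. n17.live = 23  [terminal]
33. n15.idx = "nu"  ["nu"]
34. n15.env = -2  [(if C.off then d.live else e.live) - 23]
35. n11.idx = "qx"  ["qx"]
36. n11.env = 18  [S.ok + 9]
37. n1.acc = -9  [(if A₀.cnt then A₁.acc else A₀.pre) - 34]
38. n1.lim = "upq"  ["u" ++ A₁.lim]
39. n18.pre = 24  [S₀.off + 12]
40. n18.off = 7  [S₀.pre + A.acc + 13]
41. n19.pre = 28  [S₀.pre + S₀.off - 3]
42. n19.off = -1  [S₀.off - 8]
43. n20.pre = 0  [S₀.pre - 28]
44. n20.off = 12  [S₀.pre - 16]
45. n21.live = 10  [terminal]
46. n20.ok = 12  [S.pre + S.off]
47. n22.live = 9  [terminal]
48. n23.hot = 20  [terminal]
49. n19.ok = 2  [a.hot - 18]
50. n24.cnt = true  [S₀.off > 6]
51. n24.pre = 17  [S₀.off + S₀.pre - 14]
52. n25.live = 21  [terminal]
53. n24.acc = 22  [d.live + 1]
54. n24.lim = "nr"  ["nr"]
55. n18.ok = -9  [A.acc * 2 - 53]
56. n0.ok = 26  [S₀.pre + 23]

0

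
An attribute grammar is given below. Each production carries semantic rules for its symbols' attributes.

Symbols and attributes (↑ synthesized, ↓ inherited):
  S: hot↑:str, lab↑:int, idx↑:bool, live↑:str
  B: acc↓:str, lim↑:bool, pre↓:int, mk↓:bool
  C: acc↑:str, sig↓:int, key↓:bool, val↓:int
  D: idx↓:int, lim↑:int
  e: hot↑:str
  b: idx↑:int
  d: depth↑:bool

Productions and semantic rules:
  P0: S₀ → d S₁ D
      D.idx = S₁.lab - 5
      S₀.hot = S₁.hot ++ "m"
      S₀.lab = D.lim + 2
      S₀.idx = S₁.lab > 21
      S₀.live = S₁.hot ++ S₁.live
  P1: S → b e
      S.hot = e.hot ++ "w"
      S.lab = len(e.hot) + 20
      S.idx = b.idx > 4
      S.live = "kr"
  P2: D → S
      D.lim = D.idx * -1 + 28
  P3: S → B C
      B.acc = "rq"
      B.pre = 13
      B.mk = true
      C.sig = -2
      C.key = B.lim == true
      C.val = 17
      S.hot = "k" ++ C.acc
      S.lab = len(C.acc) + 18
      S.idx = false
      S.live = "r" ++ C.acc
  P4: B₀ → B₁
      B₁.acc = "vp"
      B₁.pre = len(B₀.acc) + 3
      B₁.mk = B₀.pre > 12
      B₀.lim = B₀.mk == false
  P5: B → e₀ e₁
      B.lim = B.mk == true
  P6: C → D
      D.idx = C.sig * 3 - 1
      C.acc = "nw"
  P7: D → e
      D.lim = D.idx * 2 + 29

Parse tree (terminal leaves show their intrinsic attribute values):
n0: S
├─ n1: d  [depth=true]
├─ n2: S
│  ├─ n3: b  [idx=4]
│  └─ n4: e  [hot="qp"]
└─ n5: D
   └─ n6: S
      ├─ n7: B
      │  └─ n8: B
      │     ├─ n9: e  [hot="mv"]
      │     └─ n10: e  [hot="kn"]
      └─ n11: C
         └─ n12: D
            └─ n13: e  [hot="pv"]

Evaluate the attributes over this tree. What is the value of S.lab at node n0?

1. n1.depth = true  [terminal]
2. n3.idx = 4  [terminal]
3. n4.hot = "qp"  [terminal]
4. n2.hot = "qpw"  [e.hot ++ "w"]
5. n2.lab = 22  [len(e.hot) + 20]
6. n2.idx = false  [b.idx > 4]
7. n2.live = "kr"  ["kr"]
8. n5.idx = 17  [S₁.lab - 5]
9. n7.acc = "rq"  ["rq"]
10. n7.pre = 13  [13]
11. n7.mk = true  [true]
12. n8.acc = "vp"  ["vp"]
13. n8.pre = 5  [len(B₀.acc) + 3]
14. n8.mk = true  [B₀.pre > 12]
15. n9.hot = "mv"  [terminal]
16. n10.hot = "kn"  [terminal]
17. n8.lim = true  [B.mk == true]
18. n7.lim = false  [B₀.mk == false]
19. n11.sig = -2  [-2]
20. n11.key = false  [B.lim == true]
21. n11.val = 17  [17]
22. n12.idx = -7  [C.sig * 3 - 1]
23. n13.hot = "pv"  [terminal]
24. n12.lim = 15  [D.idx * 2 + 29]
25. n11.acc = "nw"  ["nw"]
26. n6.hot = "knw"  ["k" ++ C.acc]
27. n6.lab = 20  [len(C.acc) + 18]
28. n6.idx = false  [false]
29. n6.live = "rnw"  ["r" ++ C.acc]
30. n5.lim = 11  [D.idx * -1 + 28]
31. n0.hot = "qpwm"  [S₁.hot ++ "m"]
32. n0.lab = 13  [D.lim + 2]
33. n0.idx = true  [S₁.lab > 21]
34. n0.live = "qpwkr"  [S₁.hot ++ S₁.live]

13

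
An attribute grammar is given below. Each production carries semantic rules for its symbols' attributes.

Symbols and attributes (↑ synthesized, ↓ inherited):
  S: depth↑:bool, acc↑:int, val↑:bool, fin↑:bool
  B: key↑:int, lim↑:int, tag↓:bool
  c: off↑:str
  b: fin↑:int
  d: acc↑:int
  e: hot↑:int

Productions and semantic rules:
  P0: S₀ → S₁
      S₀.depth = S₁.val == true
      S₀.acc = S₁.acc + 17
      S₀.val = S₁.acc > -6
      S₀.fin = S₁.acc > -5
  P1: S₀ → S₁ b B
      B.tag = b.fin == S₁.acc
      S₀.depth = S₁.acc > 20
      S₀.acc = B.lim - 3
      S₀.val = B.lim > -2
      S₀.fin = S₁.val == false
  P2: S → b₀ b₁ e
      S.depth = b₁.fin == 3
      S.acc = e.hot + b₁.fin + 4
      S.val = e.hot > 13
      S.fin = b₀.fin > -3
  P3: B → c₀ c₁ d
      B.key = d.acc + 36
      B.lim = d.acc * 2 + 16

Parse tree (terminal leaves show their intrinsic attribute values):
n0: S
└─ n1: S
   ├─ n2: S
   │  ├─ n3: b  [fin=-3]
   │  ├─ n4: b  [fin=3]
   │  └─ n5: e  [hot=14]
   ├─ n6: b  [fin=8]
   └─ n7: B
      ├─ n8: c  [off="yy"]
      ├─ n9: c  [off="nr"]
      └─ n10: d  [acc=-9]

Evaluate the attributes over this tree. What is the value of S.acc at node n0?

1. n3.fin = -3  [terminal]
2. n4.fin = 3  [terminal]
3. n5.hot = 14  [terminal]
4. n2.depth = true  [b₁.fin == 3]
5. n2.acc = 21  [e.hot + b₁.fin + 4]
6. n2.val = true  [e.hot > 13]
7. n2.fin = false  [b₀.fin > -3]
8. n6.fin = 8  [terminal]
9. n7.tag = false  [b.fin == S₁.acc]
10. n8.off = "yy"  [terminal]
11. n9.off = "nr"  [terminal]
12. n10.acc = -9  [terminal]
13. n7.key = 27  [d.acc + 36]
14. n7.lim = -2  [d.acc * 2 + 16]
15. n1.depth = true  [S₁.acc > 20]
16. n1.acc = -5  [B.lim - 3]
17. n1.val = false  [B.lim > -2]
18. n1.fin = false  [S₁.val == false]
19. n0.depth = false  [S₁.val == true]
20. n0.acc = 12  [S₁.acc + 17]
21. n0.val = true  [S₁.acc > -6]
22. n0.fin = false  [S₁.acc > -5]

12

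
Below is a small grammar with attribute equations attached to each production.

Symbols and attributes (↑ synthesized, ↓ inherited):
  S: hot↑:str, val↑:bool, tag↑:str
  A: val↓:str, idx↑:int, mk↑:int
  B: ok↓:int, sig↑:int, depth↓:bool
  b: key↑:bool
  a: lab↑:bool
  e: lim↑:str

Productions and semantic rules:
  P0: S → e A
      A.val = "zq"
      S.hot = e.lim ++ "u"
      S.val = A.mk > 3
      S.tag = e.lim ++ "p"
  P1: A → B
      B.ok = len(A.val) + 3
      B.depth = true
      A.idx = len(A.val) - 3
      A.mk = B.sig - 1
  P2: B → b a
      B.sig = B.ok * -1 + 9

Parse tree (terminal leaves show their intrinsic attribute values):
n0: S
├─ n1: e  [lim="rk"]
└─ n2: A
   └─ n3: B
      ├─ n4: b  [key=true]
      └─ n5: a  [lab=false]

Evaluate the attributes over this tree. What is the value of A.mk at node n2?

3

1. n1.lim = "rk"  [terminal]
2. n2.val = "zq"  ["zq"]
3. n3.ok = 5  [len(A.val) + 3]
4. n3.depth = true  [true]
5. n4.key = true  [terminal]
6. n5.lab = false  [terminal]
7. n3.sig = 4  [B.ok * -1 + 9]
8. n2.idx = -1  [len(A.val) - 3]
9. n2.mk = 3  [B.sig - 1]
10. n0.hot = "rku"  [e.lim ++ "u"]
11. n0.val = false  [A.mk > 3]
12. n0.tag = "rkp"  [e.lim ++ "p"]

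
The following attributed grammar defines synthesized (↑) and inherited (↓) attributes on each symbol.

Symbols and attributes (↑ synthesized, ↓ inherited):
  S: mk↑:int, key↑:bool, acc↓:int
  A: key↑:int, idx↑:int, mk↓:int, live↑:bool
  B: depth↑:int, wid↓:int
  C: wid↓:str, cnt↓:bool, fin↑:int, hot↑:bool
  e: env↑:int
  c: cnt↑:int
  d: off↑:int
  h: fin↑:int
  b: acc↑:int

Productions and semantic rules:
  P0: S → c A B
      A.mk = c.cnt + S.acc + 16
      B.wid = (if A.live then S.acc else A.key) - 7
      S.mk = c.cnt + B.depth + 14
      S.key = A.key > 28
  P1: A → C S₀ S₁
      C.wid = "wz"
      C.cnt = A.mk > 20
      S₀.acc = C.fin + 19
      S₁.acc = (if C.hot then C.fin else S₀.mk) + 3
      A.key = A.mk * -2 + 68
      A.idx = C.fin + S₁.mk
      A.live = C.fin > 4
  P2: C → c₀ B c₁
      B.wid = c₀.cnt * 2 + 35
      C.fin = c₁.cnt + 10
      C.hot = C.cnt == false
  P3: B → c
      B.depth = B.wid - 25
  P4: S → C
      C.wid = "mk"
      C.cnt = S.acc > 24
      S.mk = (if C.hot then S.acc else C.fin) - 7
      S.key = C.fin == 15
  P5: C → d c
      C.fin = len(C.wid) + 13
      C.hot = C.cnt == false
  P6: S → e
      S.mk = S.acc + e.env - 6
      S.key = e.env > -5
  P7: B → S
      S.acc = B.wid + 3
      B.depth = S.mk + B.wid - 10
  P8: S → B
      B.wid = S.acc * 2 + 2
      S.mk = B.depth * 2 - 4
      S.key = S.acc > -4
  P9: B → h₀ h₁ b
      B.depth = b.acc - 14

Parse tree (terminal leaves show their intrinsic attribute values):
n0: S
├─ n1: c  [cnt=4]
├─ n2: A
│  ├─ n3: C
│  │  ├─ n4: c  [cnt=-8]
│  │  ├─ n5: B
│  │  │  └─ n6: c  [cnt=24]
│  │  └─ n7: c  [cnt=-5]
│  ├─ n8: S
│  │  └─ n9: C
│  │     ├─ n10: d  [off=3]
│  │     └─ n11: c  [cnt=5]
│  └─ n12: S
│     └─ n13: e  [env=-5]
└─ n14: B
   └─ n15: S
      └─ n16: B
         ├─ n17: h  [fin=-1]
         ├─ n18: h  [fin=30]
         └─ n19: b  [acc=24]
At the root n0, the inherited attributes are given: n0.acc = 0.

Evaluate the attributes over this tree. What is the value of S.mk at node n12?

1. n0.acc = 0  [given at root]
2. n1.cnt = 4  [terminal]
3. n2.mk = 20  [c.cnt + S.acc + 16]
4. n3.wid = "wz"  ["wz"]
5. n3.cnt = false  [A.mk > 20]
6. n4.cnt = -8  [terminal]
7. n5.wid = 19  [c₀.cnt * 2 + 35]
8. n6.cnt = 24  [terminal]
9. n5.depth = -6  [B.wid - 25]
10. n7.cnt = -5  [terminal]
11. n3.fin = 5  [c₁.cnt + 10]
12. n3.hot = true  [C.cnt == false]
13. n8.acc = 24  [C.fin + 19]
14. n9.wid = "mk"  ["mk"]
15. n9.cnt = false  [S.acc > 24]
16. n10.off = 3  [terminal]
17. n11.cnt = 5  [terminal]
18. n9.fin = 15  [len(C.wid) + 13]
19. n9.hot = true  [C.cnt == false]
20. n8.mk = 17  [(if C.hot then S.acc else C.fin) - 7]
21. n8.key = true  [C.fin == 15]
22. n12.acc = 8  [(if C.hot then C.fin else S₀.mk) + 3]
23. n13.env = -5  [terminal]
24. n12.mk = -3  [S.acc + e.env - 6]
25. n12.key = false  [e.env > -5]
26. n2.key = 28  [A.mk * -2 + 68]
27. n2.idx = 2  [C.fin + S₁.mk]
28. n2.live = true  [C.fin > 4]
29. n14.wid = -7  [(if A.live then S.acc else A.key) - 7]
30. n15.acc = -4  [B.wid + 3]
31. n16.wid = -6  [S.acc * 2 + 2]
32. n17.fin = -1  [terminal]
33. n18.fin = 30  [terminal]
34. n19.acc = 24  [terminal]
35. n16.depth = 10  [b.acc - 14]
36. n15.mk = 16  [B.depth * 2 - 4]
37. n15.key = false  [S.acc > -4]
38. n14.depth = -1  [S.mk + B.wid - 10]
39. n0.mk = 17  [c.cnt + B.depth + 14]
40. n0.key = false  [A.key > 28]

-3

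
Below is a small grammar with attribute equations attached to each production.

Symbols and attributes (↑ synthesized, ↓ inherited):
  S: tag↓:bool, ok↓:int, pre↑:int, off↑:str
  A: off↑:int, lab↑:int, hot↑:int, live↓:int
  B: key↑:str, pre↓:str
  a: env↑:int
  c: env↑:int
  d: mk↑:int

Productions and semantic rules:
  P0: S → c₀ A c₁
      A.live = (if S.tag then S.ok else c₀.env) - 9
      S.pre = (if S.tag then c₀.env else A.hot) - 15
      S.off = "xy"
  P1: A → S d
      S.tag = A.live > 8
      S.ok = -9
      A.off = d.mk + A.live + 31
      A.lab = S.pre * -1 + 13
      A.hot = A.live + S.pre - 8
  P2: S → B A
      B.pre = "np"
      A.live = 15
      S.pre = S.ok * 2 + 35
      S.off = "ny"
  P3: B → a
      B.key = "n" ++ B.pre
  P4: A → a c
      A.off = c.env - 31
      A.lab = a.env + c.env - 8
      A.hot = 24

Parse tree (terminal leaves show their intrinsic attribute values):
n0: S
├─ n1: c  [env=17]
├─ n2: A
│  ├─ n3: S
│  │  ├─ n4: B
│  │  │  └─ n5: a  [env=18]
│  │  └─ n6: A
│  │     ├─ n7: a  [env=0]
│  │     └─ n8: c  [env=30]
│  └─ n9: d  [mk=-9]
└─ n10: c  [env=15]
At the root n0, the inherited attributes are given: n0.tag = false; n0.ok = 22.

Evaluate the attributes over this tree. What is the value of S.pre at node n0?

2

1. n0.tag = false  [given at root]
2. n0.ok = 22  [given at root]
3. n1.env = 17  [terminal]
4. n2.live = 8  [(if S.tag then S.ok else c₀.env) - 9]
5. n3.tag = false  [A.live > 8]
6. n3.ok = -9  [-9]
7. n4.pre = "np"  ["np"]
8. n5.env = 18  [terminal]
9. n4.key = "nnp"  ["n" ++ B.pre]
10. n6.live = 15  [15]
11. n7.env = 0  [terminal]
12. n8.env = 30  [terminal]
13. n6.off = -1  [c.env - 31]
14. n6.lab = 22  [a.env + c.env - 8]
15. n6.hot = 24  [24]
16. n3.pre = 17  [S.ok * 2 + 35]
17. n3.off = "ny"  ["ny"]
18. n9.mk = -9  [terminal]
19. n2.off = 30  [d.mk + A.live + 31]
20. n2.lab = -4  [S.pre * -1 + 13]
21. n2.hot = 17  [A.live + S.pre - 8]
22. n10.env = 15  [terminal]
23. n0.pre = 2  [(if S.tag then c₀.env else A.hot) - 15]
24. n0.off = "xy"  ["xy"]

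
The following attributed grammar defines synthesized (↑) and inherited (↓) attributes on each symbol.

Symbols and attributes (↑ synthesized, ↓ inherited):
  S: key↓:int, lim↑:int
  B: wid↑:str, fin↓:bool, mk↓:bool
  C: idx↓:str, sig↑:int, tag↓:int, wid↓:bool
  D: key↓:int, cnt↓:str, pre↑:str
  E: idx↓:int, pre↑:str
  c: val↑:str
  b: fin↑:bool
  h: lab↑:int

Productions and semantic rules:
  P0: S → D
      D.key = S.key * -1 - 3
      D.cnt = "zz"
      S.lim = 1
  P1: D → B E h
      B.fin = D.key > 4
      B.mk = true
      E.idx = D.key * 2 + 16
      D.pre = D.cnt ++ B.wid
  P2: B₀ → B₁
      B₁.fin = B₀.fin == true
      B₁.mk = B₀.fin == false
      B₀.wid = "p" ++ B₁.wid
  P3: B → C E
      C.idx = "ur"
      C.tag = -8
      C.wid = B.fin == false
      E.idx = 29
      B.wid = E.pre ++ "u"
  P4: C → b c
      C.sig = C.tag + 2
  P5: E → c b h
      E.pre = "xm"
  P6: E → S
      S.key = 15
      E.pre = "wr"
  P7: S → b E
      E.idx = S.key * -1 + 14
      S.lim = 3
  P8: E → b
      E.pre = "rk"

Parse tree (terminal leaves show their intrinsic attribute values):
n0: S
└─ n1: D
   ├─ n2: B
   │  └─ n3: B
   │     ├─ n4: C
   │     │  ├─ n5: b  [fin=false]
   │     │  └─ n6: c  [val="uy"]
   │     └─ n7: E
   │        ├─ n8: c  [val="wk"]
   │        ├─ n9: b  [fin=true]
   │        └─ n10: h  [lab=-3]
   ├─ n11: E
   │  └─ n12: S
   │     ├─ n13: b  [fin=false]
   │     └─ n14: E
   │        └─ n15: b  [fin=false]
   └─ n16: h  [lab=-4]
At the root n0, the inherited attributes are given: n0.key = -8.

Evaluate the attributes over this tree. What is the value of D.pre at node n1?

1. n0.key = -8  [given at root]
2. n1.key = 5  [S.key * -1 - 3]
3. n1.cnt = "zz"  ["zz"]
4. n2.fin = true  [D.key > 4]
5. n2.mk = true  [true]
6. n3.fin = true  [B₀.fin == true]
7. n3.mk = false  [B₀.fin == false]
8. n4.idx = "ur"  ["ur"]
9. n4.tag = -8  [-8]
10. n4.wid = false  [B.fin == false]
11. n5.fin = false  [terminal]
12. n6.val = "uy"  [terminal]
13. n4.sig = -6  [C.tag + 2]
14. n7.idx = 29  [29]
15. n8.val = "wk"  [terminal]
16. n9.fin = true  [terminal]
17. n10.lab = -3  [terminal]
18. n7.pre = "xm"  ["xm"]
19. n3.wid = "xmu"  [E.pre ++ "u"]
20. n2.wid = "pxmu"  ["p" ++ B₁.wid]
21. n11.idx = 26  [D.key * 2 + 16]
22. n12.key = 15  [15]
23. n13.fin = false  [terminal]
24. n14.idx = -1  [S.key * -1 + 14]
25. n15.fin = false  [terminal]
26. n14.pre = "rk"  ["rk"]
27. n12.lim = 3  [3]
28. n11.pre = "wr"  ["wr"]
29. n16.lab = -4  [terminal]
30. n1.pre = "zzpxmu"  [D.cnt ++ B.wid]
31. n0.lim = 1  [1]

"zzpxmu"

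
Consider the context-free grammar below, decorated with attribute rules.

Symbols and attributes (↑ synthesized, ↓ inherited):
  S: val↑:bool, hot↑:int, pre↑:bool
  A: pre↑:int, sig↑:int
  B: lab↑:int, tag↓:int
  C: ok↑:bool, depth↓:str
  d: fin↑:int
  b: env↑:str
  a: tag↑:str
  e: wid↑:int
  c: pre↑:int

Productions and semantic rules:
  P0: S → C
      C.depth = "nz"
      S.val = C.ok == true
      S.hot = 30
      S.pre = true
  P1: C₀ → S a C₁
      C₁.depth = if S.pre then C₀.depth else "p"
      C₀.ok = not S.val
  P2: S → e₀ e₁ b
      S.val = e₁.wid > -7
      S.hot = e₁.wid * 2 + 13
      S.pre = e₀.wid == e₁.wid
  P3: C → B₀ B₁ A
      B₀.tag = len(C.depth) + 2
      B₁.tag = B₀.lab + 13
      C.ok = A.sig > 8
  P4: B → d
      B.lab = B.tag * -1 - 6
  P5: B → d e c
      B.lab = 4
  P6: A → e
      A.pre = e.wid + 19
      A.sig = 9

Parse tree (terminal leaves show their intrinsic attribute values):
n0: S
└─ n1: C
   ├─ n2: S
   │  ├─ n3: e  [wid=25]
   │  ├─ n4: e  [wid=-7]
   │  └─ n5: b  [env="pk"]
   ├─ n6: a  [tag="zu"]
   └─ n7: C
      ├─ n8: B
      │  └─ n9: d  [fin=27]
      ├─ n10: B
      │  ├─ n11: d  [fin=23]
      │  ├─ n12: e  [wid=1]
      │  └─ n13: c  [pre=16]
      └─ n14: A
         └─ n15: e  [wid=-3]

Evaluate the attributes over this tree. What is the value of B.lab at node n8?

1. n1.depth = "nz"  ["nz"]
2. n3.wid = 25  [terminal]
3. n4.wid = -7  [terminal]
4. n5.env = "pk"  [terminal]
5. n2.val = false  [e₁.wid > -7]
6. n2.hot = -1  [e₁.wid * 2 + 13]
7. n2.pre = false  [e₀.wid == e₁.wid]
8. n6.tag = "zu"  [terminal]
9. n7.depth = "p"  [if S.pre then C₀.depth else "p"]
10. n8.tag = 3  [len(C.depth) + 2]
11. n9.fin = 27  [terminal]
12. n8.lab = -9  [B.tag * -1 - 6]
13. n10.tag = 4  [B₀.lab + 13]
14. n11.fin = 23  [terminal]
15. n12.wid = 1  [terminal]
16. n13.pre = 16  [terminal]
17. n10.lab = 4  [4]
18. n15.wid = -3  [terminal]
19. n14.pre = 16  [e.wid + 19]
20. n14.sig = 9  [9]
21. n7.ok = true  [A.sig > 8]
22. n1.ok = true  [not S.val]
23. n0.val = true  [C.ok == true]
24. n0.hot = 30  [30]
25. n0.pre = true  [true]

-9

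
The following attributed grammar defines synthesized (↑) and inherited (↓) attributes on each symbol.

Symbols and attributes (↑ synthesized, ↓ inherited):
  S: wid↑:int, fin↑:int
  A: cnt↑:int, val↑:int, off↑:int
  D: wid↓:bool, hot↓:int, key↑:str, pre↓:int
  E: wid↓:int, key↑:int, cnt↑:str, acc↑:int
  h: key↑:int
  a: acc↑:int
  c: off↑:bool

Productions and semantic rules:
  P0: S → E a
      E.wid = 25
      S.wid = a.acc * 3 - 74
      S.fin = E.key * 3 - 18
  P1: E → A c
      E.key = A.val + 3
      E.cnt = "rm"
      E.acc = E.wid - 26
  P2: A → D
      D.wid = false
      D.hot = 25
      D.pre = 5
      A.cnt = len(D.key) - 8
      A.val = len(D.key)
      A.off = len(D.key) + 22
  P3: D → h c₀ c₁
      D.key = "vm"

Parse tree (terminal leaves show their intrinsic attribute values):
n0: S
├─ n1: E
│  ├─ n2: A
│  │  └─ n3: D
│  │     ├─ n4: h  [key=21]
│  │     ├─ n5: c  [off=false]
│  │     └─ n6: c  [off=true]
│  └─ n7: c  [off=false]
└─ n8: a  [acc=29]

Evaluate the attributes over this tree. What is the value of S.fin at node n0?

-3

1. n1.wid = 25  [25]
2. n3.wid = false  [false]
3. n3.hot = 25  [25]
4. n3.pre = 5  [5]
5. n4.key = 21  [terminal]
6. n5.off = false  [terminal]
7. n6.off = true  [terminal]
8. n3.key = "vm"  ["vm"]
9. n2.cnt = -6  [len(D.key) - 8]
10. n2.val = 2  [len(D.key)]
11. n2.off = 24  [len(D.key) + 22]
12. n7.off = false  [terminal]
13. n1.key = 5  [A.val + 3]
14. n1.cnt = "rm"  ["rm"]
15. n1.acc = -1  [E.wid - 26]
16. n8.acc = 29  [terminal]
17. n0.wid = 13  [a.acc * 3 - 74]
18. n0.fin = -3  [E.key * 3 - 18]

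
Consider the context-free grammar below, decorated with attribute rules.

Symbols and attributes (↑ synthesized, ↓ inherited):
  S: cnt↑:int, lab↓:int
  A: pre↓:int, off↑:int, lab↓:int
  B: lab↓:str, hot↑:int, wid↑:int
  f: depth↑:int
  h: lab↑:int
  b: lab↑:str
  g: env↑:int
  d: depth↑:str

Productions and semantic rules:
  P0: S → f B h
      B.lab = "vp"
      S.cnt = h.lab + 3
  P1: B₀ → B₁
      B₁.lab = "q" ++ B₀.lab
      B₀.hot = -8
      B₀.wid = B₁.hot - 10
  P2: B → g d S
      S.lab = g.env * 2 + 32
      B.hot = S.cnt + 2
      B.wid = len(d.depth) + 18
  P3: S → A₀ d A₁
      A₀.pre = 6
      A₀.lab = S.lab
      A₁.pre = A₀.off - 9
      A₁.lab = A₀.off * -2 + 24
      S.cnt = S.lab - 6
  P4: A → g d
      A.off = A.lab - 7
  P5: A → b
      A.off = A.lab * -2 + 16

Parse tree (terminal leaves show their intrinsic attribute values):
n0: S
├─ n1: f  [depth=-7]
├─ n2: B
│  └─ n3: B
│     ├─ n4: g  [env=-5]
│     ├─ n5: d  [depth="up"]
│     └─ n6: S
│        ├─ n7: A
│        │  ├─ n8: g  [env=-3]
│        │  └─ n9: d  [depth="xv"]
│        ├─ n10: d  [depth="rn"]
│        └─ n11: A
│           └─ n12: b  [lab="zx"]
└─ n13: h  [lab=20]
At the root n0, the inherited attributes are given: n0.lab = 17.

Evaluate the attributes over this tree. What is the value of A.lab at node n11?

1. n0.lab = 17  [given at root]
2. n1.depth = -7  [terminal]
3. n2.lab = "vp"  ["vp"]
4. n3.lab = "qvp"  ["q" ++ B₀.lab]
5. n4.env = -5  [terminal]
6. n5.depth = "up"  [terminal]
7. n6.lab = 22  [g.env * 2 + 32]
8. n7.pre = 6  [6]
9. n7.lab = 22  [S.lab]
10. n8.env = -3  [terminal]
11. n9.depth = "xv"  [terminal]
12. n7.off = 15  [A.lab - 7]
13. n10.depth = "rn"  [terminal]
14. n11.pre = 6  [A₀.off - 9]
15. n11.lab = -6  [A₀.off * -2 + 24]
16. n12.lab = "zx"  [terminal]
17. n11.off = 28  [A.lab * -2 + 16]
18. n6.cnt = 16  [S.lab - 6]
19. n3.hot = 18  [S.cnt + 2]
20. n3.wid = 20  [len(d.depth) + 18]
21. n2.hot = -8  [-8]
22. n2.wid = 8  [B₁.hot - 10]
23. n13.lab = 20  [terminal]
24. n0.cnt = 23  [h.lab + 3]

-6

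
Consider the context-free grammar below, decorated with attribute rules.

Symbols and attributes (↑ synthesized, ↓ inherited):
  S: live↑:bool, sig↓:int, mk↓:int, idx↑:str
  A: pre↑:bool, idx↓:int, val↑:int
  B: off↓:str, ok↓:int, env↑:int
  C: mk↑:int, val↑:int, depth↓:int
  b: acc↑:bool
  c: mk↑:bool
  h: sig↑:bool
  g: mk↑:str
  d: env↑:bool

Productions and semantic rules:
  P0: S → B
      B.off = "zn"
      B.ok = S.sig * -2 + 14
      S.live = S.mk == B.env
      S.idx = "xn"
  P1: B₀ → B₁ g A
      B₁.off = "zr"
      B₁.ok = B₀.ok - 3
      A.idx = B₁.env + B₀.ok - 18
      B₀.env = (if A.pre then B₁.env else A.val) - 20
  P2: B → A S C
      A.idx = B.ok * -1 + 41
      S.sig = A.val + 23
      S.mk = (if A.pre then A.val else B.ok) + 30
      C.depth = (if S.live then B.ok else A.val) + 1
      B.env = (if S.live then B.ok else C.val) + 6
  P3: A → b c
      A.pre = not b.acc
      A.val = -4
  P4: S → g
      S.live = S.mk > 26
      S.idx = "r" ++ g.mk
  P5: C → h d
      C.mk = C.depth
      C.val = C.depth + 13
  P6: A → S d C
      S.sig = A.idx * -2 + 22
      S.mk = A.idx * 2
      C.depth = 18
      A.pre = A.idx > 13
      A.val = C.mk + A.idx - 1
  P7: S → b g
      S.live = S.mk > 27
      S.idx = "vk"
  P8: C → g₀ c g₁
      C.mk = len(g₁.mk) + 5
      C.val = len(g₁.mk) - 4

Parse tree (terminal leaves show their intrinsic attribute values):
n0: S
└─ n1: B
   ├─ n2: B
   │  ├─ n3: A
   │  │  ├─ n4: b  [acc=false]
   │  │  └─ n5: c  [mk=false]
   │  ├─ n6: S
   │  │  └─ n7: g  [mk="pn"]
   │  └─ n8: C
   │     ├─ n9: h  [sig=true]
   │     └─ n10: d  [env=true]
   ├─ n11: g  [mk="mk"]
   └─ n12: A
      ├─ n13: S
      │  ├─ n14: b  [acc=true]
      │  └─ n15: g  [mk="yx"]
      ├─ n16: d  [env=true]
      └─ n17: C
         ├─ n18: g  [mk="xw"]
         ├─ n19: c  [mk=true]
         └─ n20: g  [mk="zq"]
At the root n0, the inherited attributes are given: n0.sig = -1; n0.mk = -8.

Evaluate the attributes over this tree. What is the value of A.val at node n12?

20

1. n0.sig = -1  [given at root]
2. n0.mk = -8  [given at root]
3. n1.off = "zn"  ["zn"]
4. n1.ok = 16  [S.sig * -2 + 14]
5. n2.off = "zr"  ["zr"]
6. n2.ok = 13  [B₀.ok - 3]
7. n3.idx = 28  [B.ok * -1 + 41]
8. n4.acc = false  [terminal]
9. n5.mk = false  [terminal]
10. n3.pre = true  [not b.acc]
11. n3.val = -4  [-4]
12. n6.sig = 19  [A.val + 23]
13. n6.mk = 26  [(if A.pre then A.val else B.ok) + 30]
14. n7.mk = "pn"  [terminal]
15. n6.live = false  [S.mk > 26]
16. n6.idx = "rpn"  ["r" ++ g.mk]
17. n8.depth = -3  [(if S.live then B.ok else A.val) + 1]
18. n9.sig = true  [terminal]
19. n10.env = true  [terminal]
20. n8.mk = -3  [C.depth]
21. n8.val = 10  [C.depth + 13]
22. n2.env = 16  [(if S.live then B.ok else C.val) + 6]
23. n11.mk = "mk"  [terminal]
24. n12.idx = 14  [B₁.env + B₀.ok - 18]
25. n13.sig = -6  [A.idx * -2 + 22]
26. n13.mk = 28  [A.idx * 2]
27. n14.acc = true  [terminal]
28. n15.mk = "yx"  [terminal]
29. n13.live = true  [S.mk > 27]
30. n13.idx = "vk"  ["vk"]
31. n16.env = true  [terminal]
32. n17.depth = 18  [18]
33. n18.mk = "xw"  [terminal]
34. n19.mk = true  [terminal]
35. n20.mk = "zq"  [terminal]
36. n17.mk = 7  [len(g₁.mk) + 5]
37. n17.val = -2  [len(g₁.mk) - 4]
38. n12.pre = true  [A.idx > 13]
39. n12.val = 20  [C.mk + A.idx - 1]
40. n1.env = -4  [(if A.pre then B₁.env else A.val) - 20]
41. n0.live = false  [S.mk == B.env]
42. n0.idx = "xn"  ["xn"]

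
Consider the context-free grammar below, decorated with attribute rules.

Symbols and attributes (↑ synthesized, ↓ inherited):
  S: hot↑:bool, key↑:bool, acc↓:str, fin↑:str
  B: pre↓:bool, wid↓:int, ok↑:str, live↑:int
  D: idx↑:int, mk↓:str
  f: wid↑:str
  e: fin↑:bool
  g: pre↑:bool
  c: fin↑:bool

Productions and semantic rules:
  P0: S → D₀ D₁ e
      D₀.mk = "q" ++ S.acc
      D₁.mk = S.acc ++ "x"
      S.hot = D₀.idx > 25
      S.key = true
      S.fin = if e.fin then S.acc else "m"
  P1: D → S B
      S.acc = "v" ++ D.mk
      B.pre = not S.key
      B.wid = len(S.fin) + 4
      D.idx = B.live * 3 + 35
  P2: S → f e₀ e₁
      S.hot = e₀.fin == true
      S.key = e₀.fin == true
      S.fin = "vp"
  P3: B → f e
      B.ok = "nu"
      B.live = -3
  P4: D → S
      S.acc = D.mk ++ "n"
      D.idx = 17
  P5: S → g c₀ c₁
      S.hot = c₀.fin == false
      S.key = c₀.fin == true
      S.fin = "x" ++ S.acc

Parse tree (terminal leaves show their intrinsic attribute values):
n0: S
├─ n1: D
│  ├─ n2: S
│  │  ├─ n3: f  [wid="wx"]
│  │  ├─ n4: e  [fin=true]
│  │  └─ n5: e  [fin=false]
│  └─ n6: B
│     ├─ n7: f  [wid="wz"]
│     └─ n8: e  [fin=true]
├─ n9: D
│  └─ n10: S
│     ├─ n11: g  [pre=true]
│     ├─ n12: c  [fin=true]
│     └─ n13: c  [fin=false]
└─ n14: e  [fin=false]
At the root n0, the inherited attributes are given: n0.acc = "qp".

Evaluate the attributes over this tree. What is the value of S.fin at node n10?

"xqpxn"

1. n0.acc = "qp"  [given at root]
2. n1.mk = "qqp"  ["q" ++ S.acc]
3. n2.acc = "vqqp"  ["v" ++ D.mk]
4. n3.wid = "wx"  [terminal]
5. n4.fin = true  [terminal]
6. n5.fin = false  [terminal]
7. n2.hot = true  [e₀.fin == true]
8. n2.key = true  [e₀.fin == true]
9. n2.fin = "vp"  ["vp"]
10. n6.pre = false  [not S.key]
11. n6.wid = 6  [len(S.fin) + 4]
12. n7.wid = "wz"  [terminal]
13. n8.fin = true  [terminal]
14. n6.ok = "nu"  ["nu"]
15. n6.live = -3  [-3]
16. n1.idx = 26  [B.live * 3 + 35]
17. n9.mk = "qpx"  [S.acc ++ "x"]
18. n10.acc = "qpxn"  [D.mk ++ "n"]
19. n11.pre = true  [terminal]
20. n12.fin = true  [terminal]
21. n13.fin = false  [terminal]
22. n10.hot = false  [c₀.fin == false]
23. n10.key = true  [c₀.fin == true]
24. n10.fin = "xqpxn"  ["x" ++ S.acc]
25. n9.idx = 17  [17]
26. n14.fin = false  [terminal]
27. n0.hot = true  [D₀.idx > 25]
28. n0.key = true  [true]
29. n0.fin = "m"  [if e.fin then S.acc else "m"]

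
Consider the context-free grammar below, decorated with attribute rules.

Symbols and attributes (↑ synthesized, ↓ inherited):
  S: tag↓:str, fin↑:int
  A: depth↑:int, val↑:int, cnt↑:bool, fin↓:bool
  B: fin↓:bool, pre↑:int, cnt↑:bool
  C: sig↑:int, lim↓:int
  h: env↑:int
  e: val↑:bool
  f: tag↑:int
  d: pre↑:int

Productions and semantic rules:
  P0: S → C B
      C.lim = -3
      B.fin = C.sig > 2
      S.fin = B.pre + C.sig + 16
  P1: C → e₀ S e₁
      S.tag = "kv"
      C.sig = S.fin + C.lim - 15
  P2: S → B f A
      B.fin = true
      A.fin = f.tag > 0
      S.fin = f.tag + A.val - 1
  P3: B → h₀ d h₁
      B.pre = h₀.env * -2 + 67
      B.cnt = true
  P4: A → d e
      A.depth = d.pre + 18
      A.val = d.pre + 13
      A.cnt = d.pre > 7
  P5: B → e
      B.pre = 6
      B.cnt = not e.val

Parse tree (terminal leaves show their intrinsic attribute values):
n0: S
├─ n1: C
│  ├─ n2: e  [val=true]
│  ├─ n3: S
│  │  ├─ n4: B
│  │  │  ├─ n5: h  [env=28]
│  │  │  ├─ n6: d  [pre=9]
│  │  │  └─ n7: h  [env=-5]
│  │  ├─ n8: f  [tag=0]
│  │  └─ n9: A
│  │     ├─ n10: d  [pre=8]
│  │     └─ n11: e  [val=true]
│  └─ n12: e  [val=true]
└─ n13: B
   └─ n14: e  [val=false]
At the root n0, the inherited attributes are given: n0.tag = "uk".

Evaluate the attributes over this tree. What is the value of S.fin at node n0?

1. n0.tag = "uk"  [given at root]
2. n1.lim = -3  [-3]
3. n2.val = true  [terminal]
4. n3.tag = "kv"  ["kv"]
5. n4.fin = true  [true]
6. n5.env = 28  [terminal]
7. n6.pre = 9  [terminal]
8. n7.env = -5  [terminal]
9. n4.pre = 11  [h₀.env * -2 + 67]
10. n4.cnt = true  [true]
11. n8.tag = 0  [terminal]
12. n9.fin = false  [f.tag > 0]
13. n10.pre = 8  [terminal]
14. n11.val = true  [terminal]
15. n9.depth = 26  [d.pre + 18]
16. n9.val = 21  [d.pre + 13]
17. n9.cnt = true  [d.pre > 7]
18. n3.fin = 20  [f.tag + A.val - 1]
19. n12.val = true  [terminal]
20. n1.sig = 2  [S.fin + C.lim - 15]
21. n13.fin = false  [C.sig > 2]
22. n14.val = false  [terminal]
23. n13.pre = 6  [6]
24. n13.cnt = true  [not e.val]
25. n0.fin = 24  [B.pre + C.sig + 16]

24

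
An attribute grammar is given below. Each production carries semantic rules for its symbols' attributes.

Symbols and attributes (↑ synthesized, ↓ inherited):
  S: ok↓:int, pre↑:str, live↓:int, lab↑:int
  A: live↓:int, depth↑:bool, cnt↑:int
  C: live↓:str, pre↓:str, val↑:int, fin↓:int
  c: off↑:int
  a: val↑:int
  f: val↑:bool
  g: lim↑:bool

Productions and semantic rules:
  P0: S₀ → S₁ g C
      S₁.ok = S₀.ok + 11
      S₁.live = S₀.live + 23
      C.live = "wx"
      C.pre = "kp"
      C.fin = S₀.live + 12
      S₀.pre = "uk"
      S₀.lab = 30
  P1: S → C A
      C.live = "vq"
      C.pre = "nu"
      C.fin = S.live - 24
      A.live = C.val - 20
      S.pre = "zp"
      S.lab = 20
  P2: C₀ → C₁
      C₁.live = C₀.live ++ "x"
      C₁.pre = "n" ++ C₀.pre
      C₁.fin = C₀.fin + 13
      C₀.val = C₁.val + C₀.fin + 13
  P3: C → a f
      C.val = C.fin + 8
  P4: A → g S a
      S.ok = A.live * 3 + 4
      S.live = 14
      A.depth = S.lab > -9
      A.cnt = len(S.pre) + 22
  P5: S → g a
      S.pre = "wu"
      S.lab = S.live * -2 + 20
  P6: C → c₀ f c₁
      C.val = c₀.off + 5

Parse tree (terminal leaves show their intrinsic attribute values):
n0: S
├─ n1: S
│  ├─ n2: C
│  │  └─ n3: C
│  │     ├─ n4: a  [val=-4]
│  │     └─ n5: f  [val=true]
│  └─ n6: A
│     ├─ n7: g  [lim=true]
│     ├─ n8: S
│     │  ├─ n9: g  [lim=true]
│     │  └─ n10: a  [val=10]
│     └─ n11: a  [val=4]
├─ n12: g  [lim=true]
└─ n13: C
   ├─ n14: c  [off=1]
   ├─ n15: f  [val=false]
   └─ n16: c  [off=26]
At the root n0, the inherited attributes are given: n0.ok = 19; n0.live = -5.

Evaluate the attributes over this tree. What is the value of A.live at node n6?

1. n0.ok = 19  [given at root]
2. n0.live = -5  [given at root]
3. n1.ok = 30  [S₀.ok + 11]
4. n1.live = 18  [S₀.live + 23]
5. n2.live = "vq"  ["vq"]
6. n2.pre = "nu"  ["nu"]
7. n2.fin = -6  [S.live - 24]
8. n3.live = "vqx"  [C₀.live ++ "x"]
9. n3.pre = "nnu"  ["n" ++ C₀.pre]
10. n3.fin = 7  [C₀.fin + 13]
11. n4.val = -4  [terminal]
12. n5.val = true  [terminal]
13. n3.val = 15  [C.fin + 8]
14. n2.val = 22  [C₁.val + C₀.fin + 13]
15. n6.live = 2  [C.val - 20]
16. n7.lim = true  [terminal]
17. n8.ok = 10  [A.live * 3 + 4]
18. n8.live = 14  [14]
19. n9.lim = true  [terminal]
20. n10.val = 10  [terminal]
21. n8.pre = "wu"  ["wu"]
22. n8.lab = -8  [S.live * -2 + 20]
23. n11.val = 4  [terminal]
24. n6.depth = true  [S.lab > -9]
25. n6.cnt = 24  [len(S.pre) + 22]
26. n1.pre = "zp"  ["zp"]
27. n1.lab = 20  [20]
28. n12.lim = true  [terminal]
29. n13.live = "wx"  ["wx"]
30. n13.pre = "kp"  ["kp"]
31. n13.fin = 7  [S₀.live + 12]
32. n14.off = 1  [terminal]
33. n15.val = false  [terminal]
34. n16.off = 26  [terminal]
35. n13.val = 6  [c₀.off + 5]
36. n0.pre = "uk"  ["uk"]
37. n0.lab = 30  [30]

2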